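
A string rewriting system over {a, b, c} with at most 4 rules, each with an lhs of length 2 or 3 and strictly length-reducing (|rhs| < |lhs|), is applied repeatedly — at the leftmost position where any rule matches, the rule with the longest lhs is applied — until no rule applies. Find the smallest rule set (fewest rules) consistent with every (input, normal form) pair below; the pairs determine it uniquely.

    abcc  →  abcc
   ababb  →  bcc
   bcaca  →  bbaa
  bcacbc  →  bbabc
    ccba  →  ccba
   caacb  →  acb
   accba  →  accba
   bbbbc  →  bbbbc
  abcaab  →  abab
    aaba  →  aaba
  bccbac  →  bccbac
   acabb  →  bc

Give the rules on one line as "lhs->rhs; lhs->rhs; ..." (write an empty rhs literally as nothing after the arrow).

  | abcc
  | ababb => abbc => bcc
  | bcaca => bbaa
  | bcacbc => bbabc

abb->bc; ca->; cac->ba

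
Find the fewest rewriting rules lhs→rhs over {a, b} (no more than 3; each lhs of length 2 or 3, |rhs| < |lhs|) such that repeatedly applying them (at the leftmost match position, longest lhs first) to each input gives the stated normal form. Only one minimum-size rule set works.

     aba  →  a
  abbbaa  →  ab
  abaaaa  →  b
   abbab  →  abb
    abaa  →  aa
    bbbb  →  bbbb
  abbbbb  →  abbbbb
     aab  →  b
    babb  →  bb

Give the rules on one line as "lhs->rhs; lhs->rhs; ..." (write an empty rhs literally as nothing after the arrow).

  | aba => a
  | abbbaa => abba => ab
  | abaaaa => aaaa => bba => b
  | abbab => abb

aaa->bb; aab->b; ba->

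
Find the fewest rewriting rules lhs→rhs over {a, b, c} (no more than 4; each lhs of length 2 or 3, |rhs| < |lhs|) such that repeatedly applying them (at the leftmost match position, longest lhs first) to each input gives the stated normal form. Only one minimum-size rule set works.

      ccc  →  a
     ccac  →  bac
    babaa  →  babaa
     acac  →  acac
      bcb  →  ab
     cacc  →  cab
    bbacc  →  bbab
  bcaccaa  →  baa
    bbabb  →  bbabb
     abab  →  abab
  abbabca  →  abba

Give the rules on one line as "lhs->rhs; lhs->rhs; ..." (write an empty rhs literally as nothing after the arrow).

  | ccc => bc => a
  | ccac => bac
  | babaa
  | acac

bc->a; bca->; cc->b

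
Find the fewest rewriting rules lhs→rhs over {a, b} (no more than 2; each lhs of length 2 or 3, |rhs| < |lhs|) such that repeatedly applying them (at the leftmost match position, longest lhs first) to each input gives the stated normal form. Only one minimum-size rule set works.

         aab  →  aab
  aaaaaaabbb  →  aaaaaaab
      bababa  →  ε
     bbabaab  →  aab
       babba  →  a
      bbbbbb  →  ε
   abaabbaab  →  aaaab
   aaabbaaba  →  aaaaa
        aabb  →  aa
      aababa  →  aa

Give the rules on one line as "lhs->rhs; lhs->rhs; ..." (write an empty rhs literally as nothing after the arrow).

ba->; bb->

  | aab
  | aaaaaaabbb => aaaaaaab
  | bababa => baba => ba => ε
  | bbabaab => abaab => aab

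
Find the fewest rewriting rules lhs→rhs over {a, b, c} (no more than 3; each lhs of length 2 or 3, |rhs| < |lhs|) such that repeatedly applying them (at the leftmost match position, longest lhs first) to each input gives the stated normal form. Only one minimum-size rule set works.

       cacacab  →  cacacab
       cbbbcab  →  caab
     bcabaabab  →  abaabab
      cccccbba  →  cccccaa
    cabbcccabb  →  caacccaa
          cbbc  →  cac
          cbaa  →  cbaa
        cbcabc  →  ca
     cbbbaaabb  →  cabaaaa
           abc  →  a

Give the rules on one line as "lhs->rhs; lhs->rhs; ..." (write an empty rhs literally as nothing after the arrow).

  | cacacab
  | cbbbcab => cabcab => caab
  | bcabaabab => abaabab
  | cccccbba => cccccaa

bb->a; bc->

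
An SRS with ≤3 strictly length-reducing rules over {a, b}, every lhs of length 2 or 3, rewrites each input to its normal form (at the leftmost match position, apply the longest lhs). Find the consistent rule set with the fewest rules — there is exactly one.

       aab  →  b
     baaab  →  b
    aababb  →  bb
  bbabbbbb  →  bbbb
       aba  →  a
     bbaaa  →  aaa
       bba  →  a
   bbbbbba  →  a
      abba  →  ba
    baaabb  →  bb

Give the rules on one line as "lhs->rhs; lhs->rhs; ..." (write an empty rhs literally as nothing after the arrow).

aab->b; ab->; bba->a

  | aab => b
  | baaab => bab => b
  | aababb => babb => bb
  | bbabbbbb => abbbbb => bbbb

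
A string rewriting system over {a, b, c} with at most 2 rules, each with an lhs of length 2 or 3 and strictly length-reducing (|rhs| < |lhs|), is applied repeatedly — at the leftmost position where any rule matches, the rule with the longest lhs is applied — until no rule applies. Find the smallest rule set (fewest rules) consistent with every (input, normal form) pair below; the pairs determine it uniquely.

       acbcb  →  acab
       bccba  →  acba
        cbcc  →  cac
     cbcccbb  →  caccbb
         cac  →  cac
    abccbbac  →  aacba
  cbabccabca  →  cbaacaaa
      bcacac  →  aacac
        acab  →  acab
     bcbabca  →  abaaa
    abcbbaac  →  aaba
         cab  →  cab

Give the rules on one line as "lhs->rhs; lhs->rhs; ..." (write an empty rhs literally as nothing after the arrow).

bba->bb; bc->a

  | acbcb => acab
  | bccba => acba
  | cbcc => cac
  | cbcccbb => caccbb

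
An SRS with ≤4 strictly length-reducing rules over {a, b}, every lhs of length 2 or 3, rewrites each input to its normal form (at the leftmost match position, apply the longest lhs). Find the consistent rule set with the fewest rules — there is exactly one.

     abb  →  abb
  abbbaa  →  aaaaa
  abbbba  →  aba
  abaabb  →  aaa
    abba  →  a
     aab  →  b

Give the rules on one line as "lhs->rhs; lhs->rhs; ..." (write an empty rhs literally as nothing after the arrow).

aab->b; bba->; bbb->aa

  | abb
  | abbbaa => aaaaa
  | abbbba => aaaba => aba
  | abaabb => abbb => aaa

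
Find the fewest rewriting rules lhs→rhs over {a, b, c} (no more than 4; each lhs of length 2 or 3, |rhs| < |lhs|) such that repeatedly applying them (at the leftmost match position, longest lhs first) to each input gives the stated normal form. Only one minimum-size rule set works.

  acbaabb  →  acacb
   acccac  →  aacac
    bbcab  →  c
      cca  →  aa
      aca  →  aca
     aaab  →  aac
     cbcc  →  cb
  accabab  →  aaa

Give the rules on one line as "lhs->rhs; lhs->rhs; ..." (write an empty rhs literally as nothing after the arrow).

  | acbaabb => acaabb => acacb
  | acccac => aacac
  | bbcab => bbab => bab => ab => c
  | cca => aa

ab->c; ba->a; bc->b; cc->a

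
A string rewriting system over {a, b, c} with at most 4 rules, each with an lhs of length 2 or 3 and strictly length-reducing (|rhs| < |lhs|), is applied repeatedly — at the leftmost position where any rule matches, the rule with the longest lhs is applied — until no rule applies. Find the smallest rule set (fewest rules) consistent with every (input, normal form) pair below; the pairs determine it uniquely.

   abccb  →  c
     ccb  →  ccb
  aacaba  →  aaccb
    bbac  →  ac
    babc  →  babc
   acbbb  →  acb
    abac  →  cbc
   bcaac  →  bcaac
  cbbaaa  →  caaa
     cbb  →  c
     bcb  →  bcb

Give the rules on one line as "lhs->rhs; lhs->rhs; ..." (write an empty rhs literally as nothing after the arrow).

  | abccb => abab => cbb => c
  | ccb
  | aacaba => aaccb
  | bbac => ac

aba->cb; bb->; bcc->ba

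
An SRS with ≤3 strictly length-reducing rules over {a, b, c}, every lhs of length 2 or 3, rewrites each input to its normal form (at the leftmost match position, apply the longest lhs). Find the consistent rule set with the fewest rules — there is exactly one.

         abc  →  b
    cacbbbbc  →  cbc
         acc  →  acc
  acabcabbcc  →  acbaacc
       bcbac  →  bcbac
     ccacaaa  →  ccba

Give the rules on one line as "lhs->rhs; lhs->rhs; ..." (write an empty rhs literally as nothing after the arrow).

  | abc => b
  | cacbbbbc => cacabbc => cacaac => cabcc => cbc
  | acc
  | acabcabbcc => acbabbcc => acbaacc

abc->b; bb->a; caa->bc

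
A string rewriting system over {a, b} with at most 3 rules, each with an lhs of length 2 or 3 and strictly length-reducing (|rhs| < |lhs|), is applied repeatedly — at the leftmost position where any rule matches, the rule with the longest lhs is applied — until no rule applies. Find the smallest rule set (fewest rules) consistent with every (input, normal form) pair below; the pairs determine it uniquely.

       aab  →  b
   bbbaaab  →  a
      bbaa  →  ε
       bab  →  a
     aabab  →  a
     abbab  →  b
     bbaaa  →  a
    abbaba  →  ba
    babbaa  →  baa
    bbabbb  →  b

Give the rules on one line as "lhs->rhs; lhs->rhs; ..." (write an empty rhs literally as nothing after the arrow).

  | aab => ab => b
  | bbbaaab => abaaab => baaab => bb => a
  | bbaa => aaa => ε
  | bab => bb => a

aaa->; ab->b; bb->a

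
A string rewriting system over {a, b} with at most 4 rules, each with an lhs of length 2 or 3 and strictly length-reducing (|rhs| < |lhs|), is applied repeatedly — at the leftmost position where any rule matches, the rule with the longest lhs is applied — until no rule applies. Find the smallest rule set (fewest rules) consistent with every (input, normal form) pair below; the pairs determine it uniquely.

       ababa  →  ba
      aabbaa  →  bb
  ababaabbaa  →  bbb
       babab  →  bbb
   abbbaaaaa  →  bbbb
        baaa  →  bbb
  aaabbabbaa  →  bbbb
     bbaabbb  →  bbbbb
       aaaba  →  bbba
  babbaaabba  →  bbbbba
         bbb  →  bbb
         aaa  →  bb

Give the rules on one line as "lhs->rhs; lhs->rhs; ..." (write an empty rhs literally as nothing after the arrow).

aa->; aaa->bb; ab->a; bab->aa

  | ababa => aaba => ba
  | aabbaa => bbaa => bb
  | ababaabbaa => aabaabbaa => baabbaa => bbbaa => bbb
  | babab => aaab => bbb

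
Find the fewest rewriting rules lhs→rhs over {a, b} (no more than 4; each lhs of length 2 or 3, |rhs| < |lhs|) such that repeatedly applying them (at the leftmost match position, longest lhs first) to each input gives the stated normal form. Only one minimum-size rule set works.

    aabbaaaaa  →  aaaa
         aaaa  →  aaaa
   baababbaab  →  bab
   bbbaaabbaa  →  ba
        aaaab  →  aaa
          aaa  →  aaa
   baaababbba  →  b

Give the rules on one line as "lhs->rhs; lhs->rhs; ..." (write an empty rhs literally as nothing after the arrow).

aab->a; aba->; bba->

  | aabbaaaaa => abaaaaa => aaaa
  | aaaa
  | baababbaab => baabbaab => babaab => bab
  | bbbaaabbaa => baabbaa => babaa => ba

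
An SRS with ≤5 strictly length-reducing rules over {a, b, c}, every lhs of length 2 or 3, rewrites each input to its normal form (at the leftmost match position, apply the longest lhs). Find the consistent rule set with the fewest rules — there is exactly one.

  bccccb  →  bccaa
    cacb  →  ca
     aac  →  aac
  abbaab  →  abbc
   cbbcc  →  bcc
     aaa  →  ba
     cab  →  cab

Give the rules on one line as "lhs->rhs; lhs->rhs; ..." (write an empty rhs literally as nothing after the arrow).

  | bccccb => bccaa
  | cacb => ca
  | aac
  | abbaab => abbc

aaa->ba; aab->c; cb->; ccb->aa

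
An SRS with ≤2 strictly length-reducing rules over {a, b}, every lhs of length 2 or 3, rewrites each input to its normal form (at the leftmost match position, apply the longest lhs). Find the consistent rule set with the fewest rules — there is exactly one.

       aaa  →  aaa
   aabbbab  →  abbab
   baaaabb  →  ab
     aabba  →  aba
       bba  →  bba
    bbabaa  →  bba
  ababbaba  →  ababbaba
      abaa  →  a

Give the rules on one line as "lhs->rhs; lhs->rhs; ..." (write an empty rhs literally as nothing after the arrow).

  | aaa
  | aabbbab => abbab
  | baaaabb => aabb => ab
  | aabba => aba

aab->a; baa->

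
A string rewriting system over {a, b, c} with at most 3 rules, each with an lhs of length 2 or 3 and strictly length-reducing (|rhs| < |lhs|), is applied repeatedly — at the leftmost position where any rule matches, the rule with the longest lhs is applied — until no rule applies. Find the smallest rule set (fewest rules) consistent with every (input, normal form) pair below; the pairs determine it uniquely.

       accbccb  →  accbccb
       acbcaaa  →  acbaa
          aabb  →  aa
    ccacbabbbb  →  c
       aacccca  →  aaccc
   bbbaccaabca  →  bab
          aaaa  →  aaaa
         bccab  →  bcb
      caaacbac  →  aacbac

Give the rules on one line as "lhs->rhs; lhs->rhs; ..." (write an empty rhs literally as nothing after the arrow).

bb->; ca->; cac->cb

  | accbccb
  | acbcaaa => acbaa
  | aabb => aa
  | ccacbabbbb => ccbbabbbb => ccabbbb => cbbbb => cbb => c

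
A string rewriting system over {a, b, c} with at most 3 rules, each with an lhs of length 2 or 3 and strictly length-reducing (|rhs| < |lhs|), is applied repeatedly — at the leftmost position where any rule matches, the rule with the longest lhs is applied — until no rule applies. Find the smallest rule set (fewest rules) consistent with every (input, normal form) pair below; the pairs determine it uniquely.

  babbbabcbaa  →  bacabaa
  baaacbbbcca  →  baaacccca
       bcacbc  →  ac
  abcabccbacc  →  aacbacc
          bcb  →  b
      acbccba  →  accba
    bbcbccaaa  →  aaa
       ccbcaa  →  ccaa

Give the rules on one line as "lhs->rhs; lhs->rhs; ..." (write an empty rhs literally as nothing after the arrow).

  | babbbabcbaa => bacabcbaa => bacabaa
  | baaacbbbcca => baaacccca
  | bcacbc => acbc => ac
  | abcabccbacc => aabccbacc => aacbacc

bbb->c; bc->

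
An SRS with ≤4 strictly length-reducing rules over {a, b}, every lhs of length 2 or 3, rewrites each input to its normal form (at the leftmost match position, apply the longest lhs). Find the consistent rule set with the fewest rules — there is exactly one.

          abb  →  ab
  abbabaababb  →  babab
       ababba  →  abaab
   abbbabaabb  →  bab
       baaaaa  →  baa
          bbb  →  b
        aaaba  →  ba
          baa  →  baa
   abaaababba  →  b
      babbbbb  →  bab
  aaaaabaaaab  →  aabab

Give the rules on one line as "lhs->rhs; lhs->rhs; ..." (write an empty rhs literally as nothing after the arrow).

aaa->; bb->b; bba->ab

  | abb => ab
  | abbabaababb => aabbaababb => aaabababb => bababb => babab
  | ababba => abaab
  | abbbabaabb => abbabaabb => aabbaabb => aaababb => babb => bab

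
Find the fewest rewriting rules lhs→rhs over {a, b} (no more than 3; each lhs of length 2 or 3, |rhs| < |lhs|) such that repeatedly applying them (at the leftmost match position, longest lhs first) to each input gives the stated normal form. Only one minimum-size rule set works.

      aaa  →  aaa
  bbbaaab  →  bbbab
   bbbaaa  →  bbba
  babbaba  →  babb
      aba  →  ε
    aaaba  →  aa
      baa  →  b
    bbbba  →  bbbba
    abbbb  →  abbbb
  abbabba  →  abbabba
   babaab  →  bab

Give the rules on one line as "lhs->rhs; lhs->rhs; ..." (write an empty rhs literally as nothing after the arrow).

  | aaa
  | bbbaaab => bbbab
  | bbbaaa => bbba
  | babbaba => babb

aba->; baa->b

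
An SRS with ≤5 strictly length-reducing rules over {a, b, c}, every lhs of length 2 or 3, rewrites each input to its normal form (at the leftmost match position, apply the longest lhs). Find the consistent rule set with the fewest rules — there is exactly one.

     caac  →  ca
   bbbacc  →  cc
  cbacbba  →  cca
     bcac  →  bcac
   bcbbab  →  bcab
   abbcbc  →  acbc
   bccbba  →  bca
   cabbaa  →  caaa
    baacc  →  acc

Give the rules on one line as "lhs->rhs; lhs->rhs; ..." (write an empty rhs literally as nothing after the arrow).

aac->a; ba->; bb->; bcc->bc

  | caac => ca
  | bbbacc => bacc => cc
  | cbacbba => ccbba => cca
  | bcac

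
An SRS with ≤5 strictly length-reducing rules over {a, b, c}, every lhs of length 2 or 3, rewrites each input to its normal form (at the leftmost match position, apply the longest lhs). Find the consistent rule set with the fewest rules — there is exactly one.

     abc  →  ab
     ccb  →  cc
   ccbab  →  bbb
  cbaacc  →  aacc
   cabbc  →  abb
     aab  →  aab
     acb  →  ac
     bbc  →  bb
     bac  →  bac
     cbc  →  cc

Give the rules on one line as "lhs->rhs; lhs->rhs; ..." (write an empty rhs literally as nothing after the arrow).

bc->b; ca->a; cb->c; cca->bb

  | abc => ab
  | ccb => cc
  | ccbab => ccab => bbb
  | cbaacc => caacc => aacc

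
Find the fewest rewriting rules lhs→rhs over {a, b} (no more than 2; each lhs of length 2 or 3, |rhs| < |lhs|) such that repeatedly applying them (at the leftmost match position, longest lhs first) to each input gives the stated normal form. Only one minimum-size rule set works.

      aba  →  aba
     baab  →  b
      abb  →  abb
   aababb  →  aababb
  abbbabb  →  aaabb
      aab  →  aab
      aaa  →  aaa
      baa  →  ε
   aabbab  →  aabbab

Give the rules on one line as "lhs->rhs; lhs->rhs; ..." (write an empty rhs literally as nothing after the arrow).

baa->; bbb->a

  | aba
  | baab => b
  | abb
  | aababb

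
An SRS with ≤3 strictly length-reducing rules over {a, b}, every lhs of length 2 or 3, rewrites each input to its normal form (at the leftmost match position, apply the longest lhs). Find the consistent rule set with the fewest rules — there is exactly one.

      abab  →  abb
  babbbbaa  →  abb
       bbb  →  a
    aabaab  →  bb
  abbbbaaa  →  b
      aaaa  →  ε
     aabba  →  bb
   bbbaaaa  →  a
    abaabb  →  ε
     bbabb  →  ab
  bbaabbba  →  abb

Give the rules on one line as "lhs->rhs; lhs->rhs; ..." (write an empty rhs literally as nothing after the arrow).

  | abab => abb
  | babbbbaa => bbbbbaa => abbaa => abba => abb
  | bbb => a
  | aabaab => baab => bab => bb

aa->; ba->b; bbb->a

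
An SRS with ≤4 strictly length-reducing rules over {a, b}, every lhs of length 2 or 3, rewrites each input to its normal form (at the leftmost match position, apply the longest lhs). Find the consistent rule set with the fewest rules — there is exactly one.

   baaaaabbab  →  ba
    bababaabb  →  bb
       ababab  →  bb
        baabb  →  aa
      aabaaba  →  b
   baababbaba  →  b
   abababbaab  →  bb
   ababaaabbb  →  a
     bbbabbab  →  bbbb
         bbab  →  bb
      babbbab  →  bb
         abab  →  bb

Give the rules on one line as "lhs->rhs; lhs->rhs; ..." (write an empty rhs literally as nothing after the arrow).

ab->; aba->b; bab->aa; bba->b

  | baaaaabbab => baaaabab => baaabb => baab => ba
  | bababaabb => aaabaabb => aababb => abbb => bb
  | ababab => bbab => bb
  | baabb => bab => aa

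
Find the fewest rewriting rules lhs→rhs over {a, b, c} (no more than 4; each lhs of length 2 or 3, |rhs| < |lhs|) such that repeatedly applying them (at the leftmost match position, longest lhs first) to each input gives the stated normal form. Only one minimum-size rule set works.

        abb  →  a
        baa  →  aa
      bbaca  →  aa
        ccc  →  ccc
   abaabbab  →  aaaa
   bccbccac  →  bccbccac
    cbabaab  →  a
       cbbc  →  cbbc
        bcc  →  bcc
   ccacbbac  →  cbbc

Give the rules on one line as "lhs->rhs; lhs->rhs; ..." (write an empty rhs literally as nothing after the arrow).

ab->a; aca->aa; ba->a; caa->bb

  | abb => ab => a
  | baa => aa
  | bbaca => baca => aca => aa
  | ccc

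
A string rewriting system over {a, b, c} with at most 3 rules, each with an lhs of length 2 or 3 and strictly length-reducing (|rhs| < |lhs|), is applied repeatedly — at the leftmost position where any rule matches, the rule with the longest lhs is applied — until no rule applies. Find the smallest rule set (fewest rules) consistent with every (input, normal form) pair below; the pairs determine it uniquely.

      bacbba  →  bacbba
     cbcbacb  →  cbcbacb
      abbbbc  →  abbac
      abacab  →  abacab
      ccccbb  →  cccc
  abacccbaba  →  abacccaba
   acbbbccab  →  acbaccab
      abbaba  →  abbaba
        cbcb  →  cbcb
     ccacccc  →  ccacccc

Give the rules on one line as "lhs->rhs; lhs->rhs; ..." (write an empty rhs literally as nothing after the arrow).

  | bacbba
  | cbcbacb
  | abbbbc => abbac
  | abacab

bbc->ac; ccb->cc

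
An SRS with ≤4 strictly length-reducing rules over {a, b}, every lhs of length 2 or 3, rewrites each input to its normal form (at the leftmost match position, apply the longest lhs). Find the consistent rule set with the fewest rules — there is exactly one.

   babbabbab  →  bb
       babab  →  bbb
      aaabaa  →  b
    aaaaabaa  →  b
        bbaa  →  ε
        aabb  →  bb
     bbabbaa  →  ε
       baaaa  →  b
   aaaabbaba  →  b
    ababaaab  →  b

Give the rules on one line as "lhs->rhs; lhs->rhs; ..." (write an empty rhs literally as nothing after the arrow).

  | babbabbab => bbbabbab => babbab => bbbab => bab => bb
  | babab => babb => bbb
  | aaabaa => abaa => aba => ab => b
  | aaaaabaa => aaabaa => abaa => aba => ab => b

aa->; ab->b; aba->ab; bba->a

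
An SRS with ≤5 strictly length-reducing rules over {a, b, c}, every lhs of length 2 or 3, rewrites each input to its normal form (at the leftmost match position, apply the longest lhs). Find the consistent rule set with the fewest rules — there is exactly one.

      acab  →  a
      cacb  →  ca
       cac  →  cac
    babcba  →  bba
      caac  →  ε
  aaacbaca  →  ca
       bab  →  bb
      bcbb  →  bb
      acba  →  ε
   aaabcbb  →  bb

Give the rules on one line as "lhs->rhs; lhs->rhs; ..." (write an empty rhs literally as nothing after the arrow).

aa->; ab->b; cb->; cc->

  | acab => acb => a
  | cacb => ca
  | cac
  | babcba => bbcba => bba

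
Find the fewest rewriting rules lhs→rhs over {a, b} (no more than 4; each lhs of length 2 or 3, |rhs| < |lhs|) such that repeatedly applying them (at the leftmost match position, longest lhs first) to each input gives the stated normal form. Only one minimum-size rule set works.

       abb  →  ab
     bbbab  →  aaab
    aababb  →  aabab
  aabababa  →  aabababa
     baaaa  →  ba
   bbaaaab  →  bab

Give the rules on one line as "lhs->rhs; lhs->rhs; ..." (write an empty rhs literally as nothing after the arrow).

baa->ba; bb->b; bbb->aa

  | abb => ab
  | bbbab => aaab
  | aababb => aabab
  | aabababa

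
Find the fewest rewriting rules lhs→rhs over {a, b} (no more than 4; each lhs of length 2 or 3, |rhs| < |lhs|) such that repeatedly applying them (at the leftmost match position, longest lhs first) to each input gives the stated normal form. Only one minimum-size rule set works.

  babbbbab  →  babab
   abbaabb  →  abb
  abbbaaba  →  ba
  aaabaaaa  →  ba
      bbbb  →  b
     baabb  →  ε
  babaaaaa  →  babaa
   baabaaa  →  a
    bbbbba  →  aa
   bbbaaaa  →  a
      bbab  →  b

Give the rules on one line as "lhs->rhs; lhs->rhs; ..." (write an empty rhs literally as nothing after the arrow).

  | babbbbab => babab
  | abbaabb => aaaabb => abb
  | abbbaaba => aaaba => ba
  | aaabaaaa => baaaa => ba

aaa->; aab->b; bba->aa; bbb->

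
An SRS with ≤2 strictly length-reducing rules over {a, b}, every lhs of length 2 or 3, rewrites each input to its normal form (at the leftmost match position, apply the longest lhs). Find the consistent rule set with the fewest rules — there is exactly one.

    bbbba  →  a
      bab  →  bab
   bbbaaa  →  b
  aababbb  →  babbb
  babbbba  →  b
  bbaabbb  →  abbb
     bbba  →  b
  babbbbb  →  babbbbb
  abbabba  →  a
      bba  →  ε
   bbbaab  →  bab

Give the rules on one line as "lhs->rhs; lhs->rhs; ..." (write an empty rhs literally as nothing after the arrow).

  | bbbba => bbaa => aaa => a
  | bab
  | bbbaaa => baaaa => baa => b
  | aababbb => babbb

aa->; bba->aa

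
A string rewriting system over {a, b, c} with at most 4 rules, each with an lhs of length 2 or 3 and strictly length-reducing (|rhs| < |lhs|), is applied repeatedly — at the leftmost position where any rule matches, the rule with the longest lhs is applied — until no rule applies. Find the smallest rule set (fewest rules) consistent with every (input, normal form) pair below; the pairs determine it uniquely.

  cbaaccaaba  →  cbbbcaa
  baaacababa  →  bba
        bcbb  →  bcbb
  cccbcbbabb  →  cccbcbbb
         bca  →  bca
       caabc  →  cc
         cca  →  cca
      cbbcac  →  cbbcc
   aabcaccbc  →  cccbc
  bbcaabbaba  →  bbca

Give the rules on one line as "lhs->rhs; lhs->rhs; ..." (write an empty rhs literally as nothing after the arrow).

  | cbaaccaaba => cbbbcaaba => cbbbcaa
  | baaacababa => babbababa => bbababa => bbaba => bba
  | bcbb
  | cccbcbbabb => cccbcbbb

aac->bb; ab->; ac->c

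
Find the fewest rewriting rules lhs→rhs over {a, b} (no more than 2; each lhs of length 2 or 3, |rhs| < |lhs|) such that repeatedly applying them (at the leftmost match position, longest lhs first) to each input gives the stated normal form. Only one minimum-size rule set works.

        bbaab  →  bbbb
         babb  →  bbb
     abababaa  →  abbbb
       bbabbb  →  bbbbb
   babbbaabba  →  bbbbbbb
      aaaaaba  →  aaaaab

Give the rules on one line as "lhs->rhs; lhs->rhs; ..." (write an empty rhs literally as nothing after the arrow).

  | bbaab => bbbb
  | babb => bbb
  | abababaa => abbabaa => abbbaa => abbbb
  | bbabbb => bbbbb

ba->b; baa->bb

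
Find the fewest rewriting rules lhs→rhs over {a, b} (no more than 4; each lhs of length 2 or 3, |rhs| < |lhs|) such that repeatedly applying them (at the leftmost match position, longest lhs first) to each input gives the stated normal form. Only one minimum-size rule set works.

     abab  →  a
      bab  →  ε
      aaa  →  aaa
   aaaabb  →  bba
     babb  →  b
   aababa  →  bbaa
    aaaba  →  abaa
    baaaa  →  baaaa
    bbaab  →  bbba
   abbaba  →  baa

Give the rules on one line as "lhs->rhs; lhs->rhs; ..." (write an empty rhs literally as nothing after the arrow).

  | abab => a
  | bab => ε
  | aaa
  | aaaabb => aabab => baab => bba

aab->ba; abb->a; bab->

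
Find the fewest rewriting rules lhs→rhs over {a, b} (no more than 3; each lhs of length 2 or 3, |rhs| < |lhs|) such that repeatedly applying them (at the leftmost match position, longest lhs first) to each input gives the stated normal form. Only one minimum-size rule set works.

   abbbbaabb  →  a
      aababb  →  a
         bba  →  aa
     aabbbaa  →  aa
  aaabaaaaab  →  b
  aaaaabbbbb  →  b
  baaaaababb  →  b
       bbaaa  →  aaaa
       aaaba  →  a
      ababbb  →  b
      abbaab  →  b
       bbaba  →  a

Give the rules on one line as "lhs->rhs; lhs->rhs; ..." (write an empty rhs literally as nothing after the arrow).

ab->b; aba->bb; bb->a

  | abbbbaabb => bbbbaabb => abbaabb => bbaabb => aaabb => aabb => abb => bb => a
  | aababb => abbbb => bbbb => abb => bb => a
  | bba => aa
  | aabbbaa => abbbaa => bbbaa => abaa => bba => aa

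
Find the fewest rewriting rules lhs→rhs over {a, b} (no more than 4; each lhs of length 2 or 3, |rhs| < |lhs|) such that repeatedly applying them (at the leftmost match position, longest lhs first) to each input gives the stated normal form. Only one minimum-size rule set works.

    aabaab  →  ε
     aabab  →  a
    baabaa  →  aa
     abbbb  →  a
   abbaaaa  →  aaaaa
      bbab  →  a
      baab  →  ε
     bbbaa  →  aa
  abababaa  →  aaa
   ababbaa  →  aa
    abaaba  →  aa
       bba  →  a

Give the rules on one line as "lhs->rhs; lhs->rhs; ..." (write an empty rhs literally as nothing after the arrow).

  | aabaab => aab => ε
  | aabab => ab => a
  | baabaa => aabaa => aa
  | abbbb => abbb => abb => ab => a

aab->; ab->a; ba->a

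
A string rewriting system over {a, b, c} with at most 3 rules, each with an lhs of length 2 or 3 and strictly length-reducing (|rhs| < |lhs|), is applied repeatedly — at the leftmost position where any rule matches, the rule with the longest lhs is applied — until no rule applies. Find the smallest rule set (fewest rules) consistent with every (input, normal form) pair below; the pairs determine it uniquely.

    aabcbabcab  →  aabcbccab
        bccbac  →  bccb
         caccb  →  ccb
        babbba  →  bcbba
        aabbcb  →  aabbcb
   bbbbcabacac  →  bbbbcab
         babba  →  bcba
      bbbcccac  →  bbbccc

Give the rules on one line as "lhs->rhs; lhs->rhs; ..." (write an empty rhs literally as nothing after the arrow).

ac->; bab->bc

  | aabcbabcab => aabcbccab
  | bccbac => bccb
  | caccb => ccb
  | babbba => bcbba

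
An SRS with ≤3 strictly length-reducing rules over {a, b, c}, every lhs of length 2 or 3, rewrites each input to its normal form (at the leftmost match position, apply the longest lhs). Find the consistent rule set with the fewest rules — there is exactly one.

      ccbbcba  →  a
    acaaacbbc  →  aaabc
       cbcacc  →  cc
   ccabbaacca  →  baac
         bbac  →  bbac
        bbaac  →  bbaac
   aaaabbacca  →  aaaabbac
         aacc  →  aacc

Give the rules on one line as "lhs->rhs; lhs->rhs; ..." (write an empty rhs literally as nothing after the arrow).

  | ccbbcba => cbcba => cba => a
  | acaaacbbc => aaacbbc => aaabc
  | cbcacc => cacc => cc
  | ccabbaacca => cbbaacca => baacca => baac

ca->; cb->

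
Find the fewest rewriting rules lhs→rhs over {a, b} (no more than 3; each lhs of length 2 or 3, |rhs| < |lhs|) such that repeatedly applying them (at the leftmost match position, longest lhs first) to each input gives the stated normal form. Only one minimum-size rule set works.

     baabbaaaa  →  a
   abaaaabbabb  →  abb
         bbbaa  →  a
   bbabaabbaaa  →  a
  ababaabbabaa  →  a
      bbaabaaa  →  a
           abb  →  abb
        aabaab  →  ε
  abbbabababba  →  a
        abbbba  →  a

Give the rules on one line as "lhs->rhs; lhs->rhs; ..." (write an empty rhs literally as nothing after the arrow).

aa->a; aab->; ba->a

  | baabbaaaa => aabbaaaa => baaaa => aaaa => aaa => aa => a
  | abaaaabbabb => aaaaabbabb => aaaabbabb => aaabbabb => aabbabb => babb => abb
  | bbbaa => bbaa => baa => aa => a
  | bbabaabbaaa => babaabbaaa => abaabbaaa => aaabbaaa => aabbaaa => baaa => aaa => aa => a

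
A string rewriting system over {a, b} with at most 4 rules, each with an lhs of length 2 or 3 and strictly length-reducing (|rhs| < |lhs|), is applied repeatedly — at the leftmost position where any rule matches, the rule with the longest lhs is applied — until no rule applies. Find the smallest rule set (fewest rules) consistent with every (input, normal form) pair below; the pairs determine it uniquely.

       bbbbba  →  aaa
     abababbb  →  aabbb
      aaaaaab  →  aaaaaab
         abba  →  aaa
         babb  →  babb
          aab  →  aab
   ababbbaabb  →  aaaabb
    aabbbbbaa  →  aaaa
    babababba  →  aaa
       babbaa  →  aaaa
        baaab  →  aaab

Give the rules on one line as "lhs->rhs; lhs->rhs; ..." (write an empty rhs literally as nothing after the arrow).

aba->ba; baa->aa; bba->aa

  | bbbbba => bbbaa => baaa => aaa
  | abababbb => bababbb => bbabbb => aabbb
  | aaaaaab
  | abba => aaa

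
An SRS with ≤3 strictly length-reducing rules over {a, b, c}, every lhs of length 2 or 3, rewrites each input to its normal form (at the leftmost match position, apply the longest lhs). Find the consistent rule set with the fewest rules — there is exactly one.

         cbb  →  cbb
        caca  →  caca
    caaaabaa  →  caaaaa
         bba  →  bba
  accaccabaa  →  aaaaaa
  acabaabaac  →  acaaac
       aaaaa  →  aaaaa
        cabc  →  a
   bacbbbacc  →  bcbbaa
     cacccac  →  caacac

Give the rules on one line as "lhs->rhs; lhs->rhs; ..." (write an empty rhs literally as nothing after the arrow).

  | cbb
  | caca
  | caaaabaa => caaaaa
  | bba

ab->; acb->c; cc->a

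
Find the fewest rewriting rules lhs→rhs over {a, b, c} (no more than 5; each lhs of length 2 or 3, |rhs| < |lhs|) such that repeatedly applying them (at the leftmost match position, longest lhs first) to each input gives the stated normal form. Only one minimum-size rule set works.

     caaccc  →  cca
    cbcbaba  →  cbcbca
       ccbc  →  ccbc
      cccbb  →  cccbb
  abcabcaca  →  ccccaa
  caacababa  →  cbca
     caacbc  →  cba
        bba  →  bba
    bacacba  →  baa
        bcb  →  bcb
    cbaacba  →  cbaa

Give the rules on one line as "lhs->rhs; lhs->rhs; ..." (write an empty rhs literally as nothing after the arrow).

aaa->; ab->c; ac->a; acc->ba

  | caaccc => cabac => ccac => cca
  | cbcbaba => cbcbca
  | ccbc
  | cccbb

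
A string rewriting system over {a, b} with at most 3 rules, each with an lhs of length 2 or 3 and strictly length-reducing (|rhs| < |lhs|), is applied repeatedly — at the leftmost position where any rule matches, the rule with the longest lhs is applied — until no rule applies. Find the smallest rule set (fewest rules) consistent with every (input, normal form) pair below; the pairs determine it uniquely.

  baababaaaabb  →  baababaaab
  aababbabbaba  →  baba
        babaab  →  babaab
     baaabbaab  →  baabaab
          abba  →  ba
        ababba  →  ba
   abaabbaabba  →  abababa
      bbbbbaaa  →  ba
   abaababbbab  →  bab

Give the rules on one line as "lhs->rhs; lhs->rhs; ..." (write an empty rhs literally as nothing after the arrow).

  | baababaaaabb => baababaaab
  | aababbabbaba => aabbabbaba => ababbaba => abbaba => baba
  | babaab
  | baaabbaab => baabaab

abb->b; bba->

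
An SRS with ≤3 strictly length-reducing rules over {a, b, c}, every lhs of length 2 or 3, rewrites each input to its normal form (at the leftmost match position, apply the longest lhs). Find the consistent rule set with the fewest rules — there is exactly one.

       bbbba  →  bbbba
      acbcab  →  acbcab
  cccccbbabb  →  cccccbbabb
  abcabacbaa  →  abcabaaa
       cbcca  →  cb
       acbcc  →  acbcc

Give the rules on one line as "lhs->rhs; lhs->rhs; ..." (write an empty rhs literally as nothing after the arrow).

  | bbbba
  | acbcab
  | cccccbbabb
  | abcabacbaa => abcabaaa

cba->a; cca->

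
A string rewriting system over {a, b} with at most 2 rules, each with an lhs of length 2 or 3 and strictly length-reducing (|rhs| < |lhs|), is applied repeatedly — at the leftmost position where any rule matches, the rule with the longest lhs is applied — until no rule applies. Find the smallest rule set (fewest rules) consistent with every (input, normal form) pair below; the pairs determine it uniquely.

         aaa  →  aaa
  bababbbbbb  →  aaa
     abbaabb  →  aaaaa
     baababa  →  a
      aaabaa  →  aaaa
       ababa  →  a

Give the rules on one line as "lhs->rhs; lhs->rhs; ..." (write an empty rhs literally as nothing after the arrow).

  | aaa
  | bababbbbbb => babbbbbb => bbbbbb => abbbb => aabb => aaa
  | abbaabb => aaaabb => aaaaa
  | baababa => ababa => aba => a

ba->; bb->a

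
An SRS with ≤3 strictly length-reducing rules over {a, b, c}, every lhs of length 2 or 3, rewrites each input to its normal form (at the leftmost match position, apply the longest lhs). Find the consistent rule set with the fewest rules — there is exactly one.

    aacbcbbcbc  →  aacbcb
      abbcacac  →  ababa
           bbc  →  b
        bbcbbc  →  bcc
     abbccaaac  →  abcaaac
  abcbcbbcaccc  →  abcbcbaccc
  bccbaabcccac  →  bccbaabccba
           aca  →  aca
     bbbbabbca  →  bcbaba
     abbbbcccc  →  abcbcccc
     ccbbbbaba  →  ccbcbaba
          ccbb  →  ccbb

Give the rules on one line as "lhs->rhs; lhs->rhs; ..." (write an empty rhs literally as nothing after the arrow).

  | aacbcbbcbc => aacbcbbc => aacbcb
  | abbcacac => abacac => ababa
  | bbc => b
  | bbcbbc => bbbc => bcc

bbb->bc; bbc->b; cac->ba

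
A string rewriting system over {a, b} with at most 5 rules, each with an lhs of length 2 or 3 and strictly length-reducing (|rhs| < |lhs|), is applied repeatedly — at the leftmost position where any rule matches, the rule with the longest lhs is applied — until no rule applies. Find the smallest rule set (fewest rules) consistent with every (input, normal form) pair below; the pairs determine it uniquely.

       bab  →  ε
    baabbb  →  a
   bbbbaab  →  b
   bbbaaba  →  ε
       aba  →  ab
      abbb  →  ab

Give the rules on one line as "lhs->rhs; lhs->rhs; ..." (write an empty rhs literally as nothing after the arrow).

aa->; ba->b; baa->ab; bb->

  | bab => bb => ε
  | baabbb => abbbb => abb => a
  | bbbbaab => bbaab => aab => b
  | bbbaaba => baaba => abba => aa => ε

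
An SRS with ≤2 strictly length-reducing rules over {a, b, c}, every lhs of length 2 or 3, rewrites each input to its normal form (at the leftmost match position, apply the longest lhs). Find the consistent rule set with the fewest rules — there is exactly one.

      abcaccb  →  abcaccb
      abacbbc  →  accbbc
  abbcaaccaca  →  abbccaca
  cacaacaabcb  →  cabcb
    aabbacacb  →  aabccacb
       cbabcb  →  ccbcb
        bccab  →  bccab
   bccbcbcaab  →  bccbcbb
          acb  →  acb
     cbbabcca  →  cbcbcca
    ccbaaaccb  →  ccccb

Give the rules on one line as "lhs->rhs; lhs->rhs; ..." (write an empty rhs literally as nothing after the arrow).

  | abcaccb
  | abacbbc => accbbc
  | abbcaaccaca => abbccaca
  | cacaacaabcb => cacaabcb => cabcb

ba->c; caa->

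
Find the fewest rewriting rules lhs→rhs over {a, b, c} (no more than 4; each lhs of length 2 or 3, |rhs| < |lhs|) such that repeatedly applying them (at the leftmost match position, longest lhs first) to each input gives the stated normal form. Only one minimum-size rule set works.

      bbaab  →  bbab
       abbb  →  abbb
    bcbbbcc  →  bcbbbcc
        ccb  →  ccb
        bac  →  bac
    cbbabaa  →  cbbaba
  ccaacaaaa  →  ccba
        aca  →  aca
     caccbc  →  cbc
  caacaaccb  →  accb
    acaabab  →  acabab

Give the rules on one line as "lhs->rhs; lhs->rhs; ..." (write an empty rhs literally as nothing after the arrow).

  | bbaab => bbab
  | abbb
  | bcbbbcc
  | ccb

aa->a; aaa->cb; cac->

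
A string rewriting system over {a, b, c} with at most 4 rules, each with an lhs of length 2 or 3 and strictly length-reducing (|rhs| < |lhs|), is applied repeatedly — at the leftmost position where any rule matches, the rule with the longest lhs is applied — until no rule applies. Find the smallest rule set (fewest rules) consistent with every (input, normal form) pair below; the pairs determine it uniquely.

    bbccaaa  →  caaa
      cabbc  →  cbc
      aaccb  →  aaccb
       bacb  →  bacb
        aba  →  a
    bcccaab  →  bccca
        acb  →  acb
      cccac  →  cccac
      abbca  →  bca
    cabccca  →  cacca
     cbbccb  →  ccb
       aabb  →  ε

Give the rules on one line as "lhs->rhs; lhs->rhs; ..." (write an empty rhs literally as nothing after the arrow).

  | bbccaaa => caaa
  | cabbc => cbc
  | aaccb
  | bacb

ab->; abc->a; bbc->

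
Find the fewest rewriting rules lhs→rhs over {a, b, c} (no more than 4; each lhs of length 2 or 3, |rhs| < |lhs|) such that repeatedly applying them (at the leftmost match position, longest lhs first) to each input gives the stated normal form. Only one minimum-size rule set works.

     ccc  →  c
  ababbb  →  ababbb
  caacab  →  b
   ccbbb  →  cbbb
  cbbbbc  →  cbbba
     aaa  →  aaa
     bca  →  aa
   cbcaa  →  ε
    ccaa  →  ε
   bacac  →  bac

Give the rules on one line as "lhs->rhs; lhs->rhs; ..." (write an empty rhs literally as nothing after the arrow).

  | ccc => cc => c
  | ababbb
  | caacab => cacab => cab => b
  | ccbbb => cbbb

bc->a; ca->; caa->ca; cc->c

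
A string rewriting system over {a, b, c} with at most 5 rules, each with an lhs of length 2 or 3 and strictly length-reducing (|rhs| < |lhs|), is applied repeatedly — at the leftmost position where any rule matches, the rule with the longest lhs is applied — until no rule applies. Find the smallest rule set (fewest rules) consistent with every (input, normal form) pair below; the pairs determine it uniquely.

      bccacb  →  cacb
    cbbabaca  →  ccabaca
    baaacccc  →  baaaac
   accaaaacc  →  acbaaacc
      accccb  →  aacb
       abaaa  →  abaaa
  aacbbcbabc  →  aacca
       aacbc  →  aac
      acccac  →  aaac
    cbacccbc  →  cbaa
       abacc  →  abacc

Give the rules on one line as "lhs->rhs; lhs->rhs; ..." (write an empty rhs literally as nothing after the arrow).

bba->ca; bc->; caa->ba; ccc->a

  | bccacb => cacb
  | cbbabaca => ccabaca
  | baaacccc => baaaac
  | accaaaacc => acbaaacc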